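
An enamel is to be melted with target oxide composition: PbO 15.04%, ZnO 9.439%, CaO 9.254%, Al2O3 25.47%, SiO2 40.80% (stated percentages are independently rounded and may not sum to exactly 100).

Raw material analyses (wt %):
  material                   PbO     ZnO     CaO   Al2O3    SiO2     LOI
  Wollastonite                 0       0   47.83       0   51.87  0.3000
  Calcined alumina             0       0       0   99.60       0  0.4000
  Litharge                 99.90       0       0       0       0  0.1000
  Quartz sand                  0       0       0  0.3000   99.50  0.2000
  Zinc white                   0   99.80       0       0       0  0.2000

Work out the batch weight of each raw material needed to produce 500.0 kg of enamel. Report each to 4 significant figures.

Batch per 500.0 kg enamel:
  Wollastonite: 96.74 kg
  Calcined alumina: 127.4 kg
  Litharge: 75.28 kg
  Quartz sand: 154.6 kg
  Zinc white: 47.29 kg
Total batch = 501.3 kg; LOI loss = 1.279 kg; yield = 99.74%

Each numeric step carries full float precision through every step; values along the way are printed with 4-significant-figure rounding when written out — each reported number includes exactly one rounding — derived quantities are computed in exact precision (totals, yield, the five compositions, net glass mass, ignition loss) starting from the weights for 500.0 kg of glass, as set out in the problem or the answer.
The oxide mass targets at 500.0 kg enamel:
  PbO: 15.04% × 500.0 = 75.20 kg
  ZnO: 9.439% × 500.0 = 47.20 kg
  CaO: 9.254% × 500.0 = 46.27 kg
  Al2O3: 25.47% × 500.0 = 127.4 kg
  SiO2: 40.80% × 500.0 = 204.0 kg
Oxide-by-oxide audit from the weights as reported, at the basis given (oxide sums agree with the targets exact up to rounding of places):
  PbO: 75.28·0.9990 = 75.20 kg (target 75.20 kg)
  ZnO: 47.29·0.9980 = 47.20 kg (target 47.20 kg)
  CaO: 96.74·0.4783 = 46.27 kg (target 46.27 kg)
  Al2O3: 127.4·0.9960 + 154.6·0.003000 = 127.4 kg (target 127.4 kg)
  SiO2: 96.74·0.5187 + 154.6·0.9950 = 204.0 kg (target 204.0 kg)
Glass-mass closure: Σ batch − LOI loss = 500.0 kg (per-oxide target masses sum to 500.0 kg; stated basis 500.0 kg — a pure rounding effect).
Summing the batch: Σ batch = 501.3 kg; the LOI term Σ batch·LOI equals 1.279 kg; as yield: glass ÷ batch → 99.74%.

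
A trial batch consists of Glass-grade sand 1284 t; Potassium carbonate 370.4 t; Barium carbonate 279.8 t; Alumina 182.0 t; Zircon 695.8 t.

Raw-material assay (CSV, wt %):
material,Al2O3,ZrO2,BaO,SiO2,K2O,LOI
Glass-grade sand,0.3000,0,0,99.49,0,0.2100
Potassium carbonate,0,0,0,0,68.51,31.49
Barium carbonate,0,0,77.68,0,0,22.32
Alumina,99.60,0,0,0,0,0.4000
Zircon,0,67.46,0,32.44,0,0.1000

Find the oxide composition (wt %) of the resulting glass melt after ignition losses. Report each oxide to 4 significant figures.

The whole derivation maintains full float precision throughout — values along the way appear, rounded to four significant digits, on the page; a single rounding finalizes each reported number — derived quantities are carried starting from the weights on 2629 t of glass at full precision (the five compositions, totals, yield, net glass mass, ignition loss) as quoted within either problem or answer.
Oxide-by-oxide delivered mass:
  Al2O3: 1284·0.003000 + 182.0·0.9960 = 185.1 t
  ZrO2: 695.8·0.6746 = 469.4 t
  BaO: 279.8·0.7768 = 217.3 t
  SiO2: 1284·0.9949 + 695.8·0.3244 = 1503 t
  K2O: 370.4·0.6851 = 253.8 t
LOI: 1284·0.002100 + 370.4·0.3149 + 279.8·0.2232 + 182.0·0.004000 + 695.8·0.001000 = 183.2 t
Glass = total batch minus LOI = 2812 − 183.2 = 2629 t (consistent with Σ oxide mass)
each wt % is 100 × oxide ÷ glass

Glass mass = 2629 t (batch 2812 − LOI 183.2).
Composition: Al2O3 7.042%, ZrO2 17.86%, BaO 8.268%, SiO2 57.18%, K2O 9.653%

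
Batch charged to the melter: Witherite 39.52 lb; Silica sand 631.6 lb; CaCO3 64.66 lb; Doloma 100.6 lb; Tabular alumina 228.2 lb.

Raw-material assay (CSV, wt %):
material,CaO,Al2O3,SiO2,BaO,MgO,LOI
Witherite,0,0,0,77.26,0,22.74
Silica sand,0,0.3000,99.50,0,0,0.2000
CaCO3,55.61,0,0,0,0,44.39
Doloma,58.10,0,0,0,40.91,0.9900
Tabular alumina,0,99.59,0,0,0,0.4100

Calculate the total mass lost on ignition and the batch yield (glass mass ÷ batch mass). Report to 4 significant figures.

All arithmetic holds full precision from start to finish. Mid-chain values are printed, with 4-significant-figure rounding, at each printed step; a single rounding completes each reported value. All derived quantities are carried from the weighed amounts per 1024 lb of glass in full precision (totals, net glass mass, the yield, the five compositions, LOI) exactly as printed in question or answer.
Material-by-material LOI:
  Witherite: 39.52 × 0.2274 = 8.987 lb
  Silica sand: 631.6 × 0.002000 = 1.263 lb
  CaCO3: 64.66 × 0.4439 = 28.70 lb
  Doloma: 100.6 × 0.009900 = 0.9959 lb
  Tabular alumina: 228.2 × 0.004100 = 0.9356 lb
Total LOI = 40.88 lb
Glass = batch − LOI = 1065 − 40.88 = 1024 lb

LOI loss = 40.88 lb; glass = 1024 lb; yield = 96.16%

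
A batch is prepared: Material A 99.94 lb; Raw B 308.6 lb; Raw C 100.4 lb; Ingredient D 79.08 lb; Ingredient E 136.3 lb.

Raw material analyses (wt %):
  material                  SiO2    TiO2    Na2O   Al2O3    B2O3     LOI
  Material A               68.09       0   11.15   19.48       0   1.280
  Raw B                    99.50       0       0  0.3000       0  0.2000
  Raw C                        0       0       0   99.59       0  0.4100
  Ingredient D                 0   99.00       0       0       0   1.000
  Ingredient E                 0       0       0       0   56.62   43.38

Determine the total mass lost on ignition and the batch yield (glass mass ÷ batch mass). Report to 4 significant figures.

LOI loss = 62.23 lb; glass = 662.1 lb; yield = 91.41%

All internal work runs at full precision throughout — rounding to 4 significant figures governs every mid-chain value as shown. Every reported result is rounded just once; all derived quantities are computed using the weight values per 662.1 lb of glass in full float precision (LOI, the yield, five oxide percentages, glass mass, totals), precisely as stated by question or answer.
Material-by-material LOI:
  Material A: 99.94 × 0.01280 = 1.279 lb
  Raw B: 308.6 × 0.002000 = 0.6172 lb
  Raw C: 100.4 × 0.004100 = 0.4116 lb
  Ingredient D: 79.08 × 0.01000 = 0.7908 lb
  Ingredient E: 136.3 × 0.4338 = 59.13 lb
Total LOI = 62.23 lb
Glass = batch − LOI = 724.3 − 62.23 = 662.1 lb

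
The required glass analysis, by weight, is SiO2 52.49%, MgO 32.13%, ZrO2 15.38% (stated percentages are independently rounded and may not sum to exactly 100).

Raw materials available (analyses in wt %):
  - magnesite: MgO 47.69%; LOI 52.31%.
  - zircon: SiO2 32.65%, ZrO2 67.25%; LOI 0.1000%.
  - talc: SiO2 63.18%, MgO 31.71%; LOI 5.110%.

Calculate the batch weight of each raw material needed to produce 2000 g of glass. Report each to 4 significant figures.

All arithmetic keeps full float precision through every step; values along the way are printed, rounded to four significant digits, as written — a single rounding produces every reported number — all derived quantities are rebuilt at full float precision (glass mass, LOI, totals, the yield, the three compositions) from the weighed amounts per 2000 g of glass, exactly as shown in the question or the answer.
Oxide mass targets, per 2000 g glass:
  SiO2: 52.49% × 2000 = 1050 g
  MgO: 32.13% × 2000 = 642.6 g
  ZrO2: 15.38% × 2000 = 307.6 g
Sums-versus-targets review working from each reported weight, on the stated basis (target by target, the sums agree inside rounding margins):
  SiO2: 457.4·0.3265 + 1425·0.6318 = 1050 g (target 1050 g)
  MgO: 399.8·0.4769 + 1425·0.3171 = 642.5 g (target 642.6 g)
  ZrO2: 457.4·0.6725 = 307.6 g (target 307.6 g)
The glass-mass cross-check: total batch − LOI = 2000 g (targets for the oxides total 2000 g; basis as stated: 2000 g — gaps are rounding artifacts).
Whole-batch sum: Σ batch = 2282 g; LOI loss = Σ batch·LOI = 282.4 g; the yield ratio, glass ÷ batch: 87.63%.

Batch per 2000 g glass:
  magnesite: 399.8 g
  zircon: 457.4 g
  talc: 1425 g
Total batch = 2282 g; LOI loss = 282.4 g; yield = 87.63%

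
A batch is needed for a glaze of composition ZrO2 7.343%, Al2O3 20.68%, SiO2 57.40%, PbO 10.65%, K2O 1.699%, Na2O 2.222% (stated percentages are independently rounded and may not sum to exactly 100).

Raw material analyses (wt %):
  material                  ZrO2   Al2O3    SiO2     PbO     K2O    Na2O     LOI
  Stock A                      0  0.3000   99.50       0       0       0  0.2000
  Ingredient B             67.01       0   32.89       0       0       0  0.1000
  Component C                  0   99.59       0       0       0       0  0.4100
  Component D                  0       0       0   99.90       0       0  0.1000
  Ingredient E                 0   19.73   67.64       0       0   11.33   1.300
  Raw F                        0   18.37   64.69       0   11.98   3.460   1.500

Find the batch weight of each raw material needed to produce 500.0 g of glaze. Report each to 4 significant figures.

Batch per 500.0 g glaze:
  Stock A: 172.3 g
  Ingredient B: 54.79 g
  Component C: 75.09 g
  Component D: 53.30 g
  Ingredient E: 76.40 g
  Raw F: 70.91 g
Total batch = 502.8 g; LOI loss = 2.817 g; yield = 99.44%

Full float precision is maintained throughout — in-progress results are displayed rounded to 4 significant digits across the worked steps. Every reported number includes exactly one rounding — the derived quantities are carried in exact precision (totals, the yield, net glass mass, six oxide percentages, ignition loss) from the weighed amounts on 500.0 g of glass as set out in the question or the answer.
Target oxide masses per 500.0 g glaze:
  ZrO2: 7.343% × 500.0 = 36.72 g
  Al2O3: 20.68% × 500.0 = 103.4 g
  SiO2: 57.40% × 500.0 = 287.0 g
  PbO: 10.65% × 500.0 = 53.25 g
  K2O: 1.699% × 500.0 = 8.495 g
  Na2O: 2.222% × 500.0 = 11.11 g
Mass-balance tally per oxide working from each reported weight, at the basis given (target by target, the sums agree up to rounding of the answer):
  ZrO2: 54.79·0.6701 = 36.71 g (target 36.72 g)
  Al2O3: 172.3·0.003000 + 75.09·0.9959 + 76.40·0.1973 + 70.91·0.1837 = 103.4 g (target 103.4 g)
  SiO2: 172.3·0.9950 + 54.79·0.3289 + 76.40·0.6764 + 70.91·0.6469 = 287.0 g (target 287.0 g)
  PbO: 53.30·0.9990 = 53.25 g (target 53.25 g)
  K2O: 70.91·0.1198 = 8.495 g (target 8.495 g)
  Na2O: 76.40·0.1133 + 70.91·0.03460 = 11.11 g (target 11.11 g)
Glass-mass sanity pass: batch total minus LOI = 500.0 g (targets for the oxides total 500.0 g; basis as stated: 500.0 g — differing by rounding only).
Batch grand total — Σ batch = 502.8 g; LOI loss = Σ batch·LOI = 2.817 g; as yield: glass ÷ batch → 99.44%.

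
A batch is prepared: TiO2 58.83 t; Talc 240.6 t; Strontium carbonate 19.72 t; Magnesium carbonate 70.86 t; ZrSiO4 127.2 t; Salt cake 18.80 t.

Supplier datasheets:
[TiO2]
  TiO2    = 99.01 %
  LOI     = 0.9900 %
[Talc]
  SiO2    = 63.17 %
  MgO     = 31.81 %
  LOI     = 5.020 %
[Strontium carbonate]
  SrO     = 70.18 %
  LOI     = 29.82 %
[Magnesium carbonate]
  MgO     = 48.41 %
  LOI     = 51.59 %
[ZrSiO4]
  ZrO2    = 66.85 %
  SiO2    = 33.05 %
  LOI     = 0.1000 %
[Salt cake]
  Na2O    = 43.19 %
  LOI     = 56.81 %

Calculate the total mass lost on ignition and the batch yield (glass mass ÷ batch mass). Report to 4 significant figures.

LOI loss = 65.91 t; glass = 470.1 t; yield = 87.70%

In-progress results appear rounded to four significant digits within the worked lines. Full precision is kept in every operation. Each reported result includes exactly one rounding; derived quantities are rebuilt in exact precision (the yield, the six compositions, the totals, ignition loss, glass mass) starting from the weights per 470.1 t of glass as they appear in problem or answer.
Ignition loss by material:
  TiO2: 58.83 × 0.009900 = 0.5824 t
  Talc: 240.6 × 0.05020 = 12.08 t
  Strontium carbonate: 19.72 × 0.2982 = 5.881 t
  Magnesium carbonate: 70.86 × 0.5159 = 36.56 t
  ZrSiO4: 127.2 × 0.001000 = 0.1272 t
  Salt cake: 18.80 × 0.5681 = 10.68 t
Total LOI = 65.91 t
Glass = batch − LOI = 536.0 − 65.91 = 470.1 t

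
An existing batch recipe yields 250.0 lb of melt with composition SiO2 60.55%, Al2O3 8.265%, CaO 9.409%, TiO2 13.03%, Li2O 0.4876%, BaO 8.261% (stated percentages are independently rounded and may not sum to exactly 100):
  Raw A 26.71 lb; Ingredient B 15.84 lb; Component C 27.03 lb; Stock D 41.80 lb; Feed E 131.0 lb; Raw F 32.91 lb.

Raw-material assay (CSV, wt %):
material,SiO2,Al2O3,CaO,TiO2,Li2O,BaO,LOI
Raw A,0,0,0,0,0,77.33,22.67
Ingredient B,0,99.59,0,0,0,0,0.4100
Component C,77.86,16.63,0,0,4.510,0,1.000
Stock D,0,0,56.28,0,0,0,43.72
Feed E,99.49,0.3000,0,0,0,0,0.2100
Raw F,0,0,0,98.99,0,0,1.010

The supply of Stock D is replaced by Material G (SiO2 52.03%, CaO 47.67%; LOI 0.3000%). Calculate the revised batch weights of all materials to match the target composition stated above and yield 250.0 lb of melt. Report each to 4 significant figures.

Revised batch per 250.0 lb melt:
  Raw A: 26.71 lb
  Ingredient B: 15.92 lb
  Component C: 27.03 lb
  Material G: 49.34 lb
  Feed E: 105.2 lb
  Raw F: 32.91 lb
Total batch = 257.1 lb; LOI loss = 7.092 lb

Mid-chain values appear with 4-significant-digit rounding across the worked steps. All arithmetic maintains full precision at all times — every reported figure takes exactly one rounding — the derived quantities are re-derived in exact precision (the totals, LOI, six oxide percentages, yield, glass mass) starting from the weights on 250.0 lb of glass, as written in problem or answer.
Per-oxide target masses for 250.0 lb melt:
  SiO2: 60.55% × 250.0 = 151.4 lb
  Al2O3: 8.265% × 250.0 = 20.66 lb
  CaO: 9.409% × 250.0 = 23.52 lb
  TiO2: 13.03% × 250.0 = 32.58 lb
  Li2O: 0.4876% × 250.0 = 1.219 lb
  BaO: 8.261% × 250.0 = 20.65 lb
Sums-versus-targets review per the reported batch figures, per the basis as stated (delivered sums recover each target modulo rounding of the values):
  SiO2: 27.03·0.7786 + 49.34·0.5203 + 105.2·0.9949 = 151.4 lb (target 151.4 lb)
  Al2O3: 15.92·0.9959 + 27.03·0.1663 + 105.2·0.003000 = 20.67 lb (target 20.66 lb)
  CaO: 49.34·0.4767 = 23.52 lb (target 23.52 lb)
  TiO2: 32.91·0.9899 = 32.58 lb (target 32.58 lb)
  Li2O: 27.03·0.04510 = 1.219 lb (target 1.219 lb)
  BaO: 26.71·0.7733 = 20.65 lb (target 20.65 lb)
The glass-mass cross-check: total charge less LOI = 250.0 lb (the Σ of target masses is 250.0 lb; basis as stated: 250.0 lb — deltas are rounding alone).
Adding the batch up: Σ batch = 257.1 lb; Σ batch·LOI gives LOI loss = 7.092 lb; the yield ratio, glass ÷ batch: 97.24%.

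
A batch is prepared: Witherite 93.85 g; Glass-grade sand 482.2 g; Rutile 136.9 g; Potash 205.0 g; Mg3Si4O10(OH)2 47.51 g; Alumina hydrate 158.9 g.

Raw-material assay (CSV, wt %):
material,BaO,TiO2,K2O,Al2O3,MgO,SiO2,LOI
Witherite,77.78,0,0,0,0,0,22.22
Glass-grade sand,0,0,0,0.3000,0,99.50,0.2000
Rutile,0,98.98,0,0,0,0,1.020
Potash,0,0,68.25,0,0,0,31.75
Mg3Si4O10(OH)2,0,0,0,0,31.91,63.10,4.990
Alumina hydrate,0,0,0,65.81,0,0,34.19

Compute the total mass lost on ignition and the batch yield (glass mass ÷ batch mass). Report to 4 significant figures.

Every computation carries exact precision at every stage. Mid-chain values are rounded to 4 significant figures wherever printed; a single rounding finalizes every reported number; the derived quantities (yield, the totals, the six compositions, net glass mass, LOI) are rebuilt at full float precision using the weight values for 979.4 g of glass exactly as shown in the problem or answer text.
Ignition loss by material:
  Witherite: 93.85 × 0.2222 = 20.85 g
  Glass-grade sand: 482.2 × 0.002000 = 0.9644 g
  Rutile: 136.9 × 0.01020 = 1.396 g
  Potash: 205.0 × 0.3175 = 65.09 g
  Mg3Si4O10(OH)2: 47.51 × 0.04990 = 2.371 g
  Alumina hydrate: 158.9 × 0.3419 = 54.33 g
Total LOI = 145.0 g
Glass = batch − LOI = 1124 − 145.0 = 979.4 g

LOI loss = 145.0 g; glass = 979.4 g; yield = 87.10%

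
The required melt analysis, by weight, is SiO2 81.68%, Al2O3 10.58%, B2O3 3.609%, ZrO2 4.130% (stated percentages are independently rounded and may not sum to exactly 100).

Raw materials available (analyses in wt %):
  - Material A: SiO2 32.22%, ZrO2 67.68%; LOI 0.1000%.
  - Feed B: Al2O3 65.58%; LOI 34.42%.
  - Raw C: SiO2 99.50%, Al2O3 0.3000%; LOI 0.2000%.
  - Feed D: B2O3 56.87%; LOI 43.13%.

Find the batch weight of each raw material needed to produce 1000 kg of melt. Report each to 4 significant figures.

All arithmetic runs at full float precision at all times — working values appear rounded to 4 significant digits. A single rounding produces every reported result. All derived quantities (four oxide percentages, glass mass, totals, yield, LOI) are re-derived starting from the weights for 1000 kg of glass in exact precision, exactly as printed in either problem or answer.
Target oxide masses per 1000 kg melt:
  SiO2: 81.68% × 1000 = 816.8 kg
  Al2O3: 10.58% × 1000 = 105.8 kg
  B2O3: 3.609% × 1000 = 36.09 kg
  ZrO2: 4.130% × 1000 = 41.30 kg
Balance tally, oxide-wise, working from each reported weight, for the quoted basis mass (summed amounts equal target values once rounding is allowed for):
  SiO2: 61.02·0.3222 + 801.1·0.9950 = 816.8 kg (target 816.8 kg)
  Al2O3: 157.7·0.6558 + 801.1·0.003000 = 105.8 kg (target 105.8 kg)
  B2O3: 63.46·0.5687 = 36.09 kg (target 36.09 kg)
  ZrO2: 61.02·0.6768 = 41.30 kg (target 41.30 kg)
Mass balance on the glass: the batch minus its LOI: 1000 kg (oxide target masses add up to 1000 kg; with the basis standing at 1000 kg — gaps are rounding artifacts).
Adding the batch up: Σ batch = 1083 kg; the LOI term Σ batch·LOI equals 83.31 kg; yield = glass ÷ total batch = 92.31%.

Batch per 1000 kg melt:
  Material A: 61.02 kg
  Feed B: 157.7 kg
  Raw C: 801.1 kg
  Feed D: 63.46 kg
Total batch = 1083 kg; LOI loss = 83.31 kg; yield = 92.31%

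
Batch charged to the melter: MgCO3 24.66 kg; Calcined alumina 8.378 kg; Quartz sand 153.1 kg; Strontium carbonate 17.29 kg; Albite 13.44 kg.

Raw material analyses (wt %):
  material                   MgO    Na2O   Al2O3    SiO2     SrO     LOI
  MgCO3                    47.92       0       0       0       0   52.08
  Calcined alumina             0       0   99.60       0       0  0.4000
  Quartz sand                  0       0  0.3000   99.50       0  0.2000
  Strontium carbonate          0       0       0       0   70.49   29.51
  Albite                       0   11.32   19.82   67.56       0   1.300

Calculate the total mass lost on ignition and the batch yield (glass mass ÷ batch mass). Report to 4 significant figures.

LOI loss = 18.46 kg; glass = 198.4 kg; yield = 91.49%

Working values are displayed with 4-significant-digit rounding across the worked steps; each numeric step keeps full precision through the solve — a single rounding produces each reported number; the derived quantities, which include net glass mass, the yield, totals, the five compositions, LOI, are computed in full float precision, exactly as printed in the question or the answer, from the weighed amounts per 198.4 kg of glass.
Each material's LOI contribution:
  MgCO3: 24.66 × 0.5208 = 12.84 kg
  Calcined alumina: 8.378 × 0.004000 = 0.03351 kg
  Quartz sand: 153.1 × 0.002000 = 0.3062 kg
  Strontium carbonate: 17.29 × 0.2951 = 5.102 kg
  Albite: 13.44 × 0.01300 = 0.1747 kg
Total LOI = 18.46 kg
Glass = batch − LOI = 216.9 − 18.46 = 198.4 kg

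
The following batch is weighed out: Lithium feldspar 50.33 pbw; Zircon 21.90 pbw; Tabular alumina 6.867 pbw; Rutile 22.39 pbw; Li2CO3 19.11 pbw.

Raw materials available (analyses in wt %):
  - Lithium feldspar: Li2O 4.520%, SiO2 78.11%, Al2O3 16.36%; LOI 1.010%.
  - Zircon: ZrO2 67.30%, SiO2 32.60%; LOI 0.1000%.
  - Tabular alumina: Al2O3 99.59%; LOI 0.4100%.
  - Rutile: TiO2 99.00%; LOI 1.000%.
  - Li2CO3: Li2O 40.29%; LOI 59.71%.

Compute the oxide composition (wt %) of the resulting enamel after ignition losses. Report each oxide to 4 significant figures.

Exact precision is maintained in all steps; intermediates are shown with 4-significant-figure rounding in the printout — a single rounding produces every reported number; the derived quantities are carried in exact precision (five oxide percentages, totals, LOI, the yield, net glass mass) using the weight values on 108.4 pbw of glass as quoted within the problem or the answer.
What the batch supplies per oxide:
  Li2O: 50.33·0.04520 + 19.11·0.4029 = 9.974 pbw
  ZrO2: 21.90·0.6730 = 14.74 pbw
  SiO2: 50.33·0.7811 + 21.90·0.3260 = 46.45 pbw
  TiO2: 22.39·0.9900 = 22.17 pbw
  Al2O3: 50.33·0.1636 + 6.867·0.9959 = 15.07 pbw
LOI: 50.33·0.01010 + 21.90·0.001000 + 6.867·0.004100 + 22.39·0.01000 + 19.11·0.5971 = 12.19 pbw
The glass mass, total less LOI, = 120.6 − 12.19 = 108.4 pbw (the oxide masses sum to this)
wt % = 100 × oxide mass / glass mass

Glass mass = 108.4 pbw (batch 120.6 − LOI 12.19).
Composition: Li2O 9.201%, ZrO2 13.60%, SiO2 42.85%, TiO2 20.45%, Al2O3 13.90%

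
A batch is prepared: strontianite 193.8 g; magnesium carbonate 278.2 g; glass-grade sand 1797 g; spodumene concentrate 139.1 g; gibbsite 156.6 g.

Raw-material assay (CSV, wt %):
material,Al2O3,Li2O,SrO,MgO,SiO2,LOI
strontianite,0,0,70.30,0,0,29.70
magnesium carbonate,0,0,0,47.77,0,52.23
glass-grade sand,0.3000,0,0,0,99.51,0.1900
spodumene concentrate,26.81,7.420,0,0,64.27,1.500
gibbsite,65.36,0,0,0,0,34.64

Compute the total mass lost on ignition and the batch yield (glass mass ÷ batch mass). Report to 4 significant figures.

The working math runs at full float precision from start to finish; values along the way are shown, with 4-significant-figure rounding, as written — each reported result is rounded just once. All derived quantities are recomputed starting from the weights on 2302 g of glass at exact precision (totals, yield, glass mass, ignition loss, the five compositions) as given in question or answer.
Per-material ignition loss:
  strontianite: 193.8 × 0.2970 = 57.56 g
  magnesium carbonate: 278.2 × 0.5223 = 145.3 g
  glass-grade sand: 1797 × 0.001900 = 3.414 g
  spodumene concentrate: 139.1 × 0.01500 = 2.087 g
  gibbsite: 156.6 × 0.3464 = 54.25 g
Total LOI = 262.6 g
Glass = batch − LOI = 2565 − 262.6 = 2302 g

LOI loss = 262.6 g; glass = 2302 g; yield = 89.76%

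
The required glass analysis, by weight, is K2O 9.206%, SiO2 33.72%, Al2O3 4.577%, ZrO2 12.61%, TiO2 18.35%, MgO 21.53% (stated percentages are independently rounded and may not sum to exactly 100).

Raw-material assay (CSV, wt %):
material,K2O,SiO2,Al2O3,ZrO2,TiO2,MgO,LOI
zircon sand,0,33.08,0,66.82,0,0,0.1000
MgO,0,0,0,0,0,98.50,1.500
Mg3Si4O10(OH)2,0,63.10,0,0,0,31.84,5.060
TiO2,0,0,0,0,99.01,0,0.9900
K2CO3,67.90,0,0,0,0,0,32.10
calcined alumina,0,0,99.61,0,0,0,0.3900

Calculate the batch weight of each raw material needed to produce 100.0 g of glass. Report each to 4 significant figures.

Batch per 100.0 g glass:
  zircon sand: 18.87 g
  MgO: 7.782 g
  Mg3Si4O10(OH)2: 43.55 g
  TiO2: 18.53 g
  K2CO3: 13.56 g
  calcined alumina: 4.595 g
Total batch = 106.9 g; LOI loss = 6.893 g; yield = 93.55%

Intermediates are displayed, rounded to four significant figures, across the worked steps — all internal work runs at exact precision at all times. A single rounding produces every reported number — the derived quantities, which include LOI, yield, the totals, six oxide percentages, net glass mass, are recomputed in full float precision, as they appear in either problem or answer, using the weight values at 100.0 g of glass.
Target oxide masses per 100.0 g glass:
  K2O: 9.206% × 100.0 = 9.206 g
  SiO2: 33.72% × 100.0 = 33.72 g
  Al2O3: 4.577% × 100.0 = 4.577 g
  ZrO2: 12.61% × 100.0 = 12.61 g
  TiO2: 18.35% × 100.0 = 18.35 g
  MgO: 21.53% × 100.0 = 21.53 g
Oxide-by-oxide audit per the reported batch figures, against the basis in use (summed amounts equal target values once rounding is allowed for):
  K2O: 13.56·0.6790 = 9.207 g (target 9.206 g)
  SiO2: 18.87·0.3308 + 43.55·0.6310 = 33.72 g (target 33.72 g)
  Al2O3: 4.595·0.9961 = 4.577 g (target 4.577 g)
  ZrO2: 18.87·0.6682 = 12.61 g (target 12.61 g)
  TiO2: 18.53·0.9901 = 18.35 g (target 18.35 g)
  MgO: 7.782·0.9850 + 43.55·0.3184 = 21.53 g (target 21.53 g)
Glass mass check: batch Σ − ignition loss = 99.99 g (the Σ of target masses is 99.99 g; with the basis standing at 100.0 g — gaps are rounding artifacts).
Adding the batch up: Σ batch = 106.9 g; LOI loss = Σ batch·LOI = 6.893 g; glass ÷ batch gives a yield of 93.55%.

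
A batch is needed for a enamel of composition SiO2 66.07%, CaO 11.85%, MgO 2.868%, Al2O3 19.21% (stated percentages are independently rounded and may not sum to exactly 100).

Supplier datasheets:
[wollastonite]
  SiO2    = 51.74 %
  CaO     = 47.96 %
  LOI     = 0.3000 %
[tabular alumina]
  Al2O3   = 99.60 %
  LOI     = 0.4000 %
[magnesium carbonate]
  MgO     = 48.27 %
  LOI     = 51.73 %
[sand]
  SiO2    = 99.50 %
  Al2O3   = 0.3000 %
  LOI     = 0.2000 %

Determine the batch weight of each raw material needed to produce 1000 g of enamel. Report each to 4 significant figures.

Batch per 1000 g enamel:
  wollastonite: 247.1 g
  tabular alumina: 191.3 g
  magnesium carbonate: 59.42 g
  sand: 535.5 g
Total batch = 1033 g; LOI loss = 33.32 g; yield = 96.78%

Every computation maintains exact precision through the solve; working values are printed rounded off to 4 significant figures in the printout; every reported result is rounded exactly once; the derived quantities (the yield, net glass mass, LOI, four oxide percentages, totals) are recomputed in exact precision using the weight values on 1000 g of glass, as they appear in question or answer.
The oxide mass targets at 1000 g enamel:
  SiO2: 66.07% × 1000 = 660.7 g
  CaO: 11.85% × 1000 = 118.5 g
  MgO: 2.868% × 1000 = 28.68 g
  Al2O3: 19.21% × 1000 = 192.1 g
Checking each oxide sum given the weights on record, for the quoted basis mass (each sum matches its target mass within answer rounding):
  SiO2: 247.1·0.5174 + 535.5·0.9950 = 660.7 g (target 660.7 g)
  CaO: 247.1·0.4796 = 118.5 g (target 118.5 g)
  MgO: 59.42·0.4827 = 28.68 g (target 28.68 g)
  Al2O3: 191.3·0.9960 + 535.5·0.003000 = 192.1 g (target 192.1 g)
Mass balance on the glass: net batch after ignition = 1000 g (the targets, summed, come to 1000 g; with the basis standing at 1000 g — any gap is answer rounding).
Batch total: Σ batch = 1033 g; LOI loss = Σ batch·LOI = 33.32 g; the yield ratio, glass ÷ batch: 96.78%.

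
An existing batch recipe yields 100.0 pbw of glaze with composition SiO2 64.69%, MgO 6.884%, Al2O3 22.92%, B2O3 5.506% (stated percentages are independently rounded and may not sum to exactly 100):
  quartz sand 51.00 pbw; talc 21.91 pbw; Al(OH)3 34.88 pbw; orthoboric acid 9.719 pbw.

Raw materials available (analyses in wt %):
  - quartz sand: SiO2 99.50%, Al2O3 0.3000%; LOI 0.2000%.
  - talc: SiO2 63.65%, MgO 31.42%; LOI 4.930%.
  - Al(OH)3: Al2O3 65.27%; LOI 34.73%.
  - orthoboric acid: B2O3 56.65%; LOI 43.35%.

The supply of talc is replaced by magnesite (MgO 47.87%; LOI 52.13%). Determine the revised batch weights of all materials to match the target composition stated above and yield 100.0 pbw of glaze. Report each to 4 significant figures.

Each numeric step runs at full precision from start to finish — intermediates are displayed (rounded to four significant figures) at each printed step — every reported value takes just one rounding; derived quantities are computed in full precision (glass mass, yield, ignition loss, totals, four oxide percentages) from the batch weights at 100.0 pbw of glass, exactly as shown in problem or answer.
Oxide-by-oxide targets in 100.0 pbw glaze:
  SiO2: 64.69% × 100.0 = 64.69 pbw
  MgO: 6.884% × 100.0 = 6.884 pbw
  Al2O3: 22.92% × 100.0 = 22.92 pbw
  B2O3: 5.506% × 100.0 = 5.506 pbw
Sums-versus-targets review on the weights just shown, for the quoted basis mass (sums match the target masses exact up to rounding of places):
  SiO2: 65.02·0.9950 = 64.69 pbw (target 64.69 pbw)
  MgO: 14.38·0.4787 = 6.884 pbw (target 6.884 pbw)
  Al2O3: 65.02·0.003000 + 34.82·0.6527 = 22.92 pbw (target 22.92 pbw)
  B2O3: 9.719·0.5665 = 5.506 pbw (target 5.506 pbw)
Mass balance on the glass: the batch minus its LOI: 100.0 pbw (summing oxide targets gives 100.0 pbw; the stated basis being 100.0 pbw — rounding explains the deltas).
Adding the batch up: Σ batch = 123.9 pbw; Σ batch·LOI gives LOI loss = 23.93 pbw; the yield ratio, glass ÷ batch: 80.69%.

Revised batch per 100.0 pbw glaze:
  quartz sand: 65.02 pbw
  magnesite: 14.38 pbw
  Al(OH)3: 34.82 pbw
  orthoboric acid: 9.719 pbw
Total batch = 123.9 pbw; LOI loss = 23.93 pbw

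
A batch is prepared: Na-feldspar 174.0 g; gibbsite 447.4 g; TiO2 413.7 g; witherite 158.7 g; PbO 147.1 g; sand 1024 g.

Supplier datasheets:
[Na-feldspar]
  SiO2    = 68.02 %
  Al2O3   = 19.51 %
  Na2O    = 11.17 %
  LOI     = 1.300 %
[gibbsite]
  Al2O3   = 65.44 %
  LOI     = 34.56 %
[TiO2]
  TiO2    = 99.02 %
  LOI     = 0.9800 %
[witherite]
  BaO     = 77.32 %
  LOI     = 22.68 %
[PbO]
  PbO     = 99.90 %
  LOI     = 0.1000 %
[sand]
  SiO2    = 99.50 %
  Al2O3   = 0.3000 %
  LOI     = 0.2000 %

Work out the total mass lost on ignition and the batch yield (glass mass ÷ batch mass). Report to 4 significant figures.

LOI loss = 199.1 g; glass = 2166 g; yield = 91.58%

The whole derivation maintains full precision all the way through. Working values appear (rounded to 4 significant digits) alongside each step. Each reported result is rounded exactly once — all derived quantities, which include ignition loss, yield, the six compositions, net glass mass, totals, are rebuilt in exact precision, as set out in problem or answer, starting from the weights per 2166 g of glass.
Loss on ignition, line by line:
  Na-feldspar: 174.0 × 0.01300 = 2.262 g
  gibbsite: 447.4 × 0.3456 = 154.6 g
  TiO2: 413.7 × 0.009800 = 4.054 g
  witherite: 158.7 × 0.2268 = 35.99 g
  PbO: 147.1 × 0.001000 = 0.1471 g
  sand: 1024 × 0.002000 = 2.048 g
Total LOI = 199.1 g
Glass = batch − LOI = 2365 − 199.1 = 2166 g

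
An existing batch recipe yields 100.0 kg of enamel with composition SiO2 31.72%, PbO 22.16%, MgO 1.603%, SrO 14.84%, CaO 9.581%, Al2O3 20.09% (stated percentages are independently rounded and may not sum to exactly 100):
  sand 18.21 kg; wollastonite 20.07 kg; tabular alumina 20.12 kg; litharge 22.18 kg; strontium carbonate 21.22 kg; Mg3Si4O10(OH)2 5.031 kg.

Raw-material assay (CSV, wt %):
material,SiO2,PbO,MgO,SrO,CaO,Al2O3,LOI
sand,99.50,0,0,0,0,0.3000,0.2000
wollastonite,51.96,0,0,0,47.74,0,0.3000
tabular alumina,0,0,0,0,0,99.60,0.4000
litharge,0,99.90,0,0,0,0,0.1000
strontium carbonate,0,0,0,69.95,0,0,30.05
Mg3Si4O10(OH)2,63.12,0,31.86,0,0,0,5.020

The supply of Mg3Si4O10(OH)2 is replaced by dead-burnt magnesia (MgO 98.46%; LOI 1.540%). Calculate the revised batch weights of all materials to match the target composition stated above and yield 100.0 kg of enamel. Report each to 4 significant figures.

Revised batch per 100.0 kg enamel:
  sand: 21.40 kg
  wollastonite: 20.07 kg
  tabular alumina: 20.11 kg
  litharge: 22.18 kg
  strontium carbonate: 21.22 kg
  dead-burnt magnesia: 1.628 kg
Total batch = 106.6 kg; LOI loss = 6.607 kg

The intermediate values are shown with 4-significant-digit rounding at each printed step; the whole derivation keeps exact precision end to end — every reported value undergoes a single rounding; derived quantities, including net glass mass, the totals, ignition loss, yield, six oxide percentages, are carried from the batch weights at 100.0 kg of glass in full precision precisely as stated by the question or the answer.
The oxide mass targets at 100.0 kg enamel:
  SiO2: 31.72% × 100.0 = 31.72 kg
  PbO: 22.16% × 100.0 = 22.16 kg
  MgO: 1.603% × 100.0 = 1.603 kg
  SrO: 14.84% × 100.0 = 14.84 kg
  CaO: 9.581% × 100.0 = 9.581 kg
  Al2O3: 20.09% × 100.0 = 20.09 kg
Balance tally, oxide-wise, from the weights as reported, at the basis given (sum by sum, the targets are met given rounding of the digits):
  SiO2: 21.40·0.9950 + 20.07·0.5196 = 31.72 kg (target 31.72 kg)
  PbO: 22.18·0.9990 = 22.16 kg (target 22.16 kg)
  MgO: 1.628·0.9846 = 1.603 kg (target 1.603 kg)
  SrO: 21.22·0.6995 = 14.84 kg (target 14.84 kg)
  CaO: 20.07·0.4774 = 9.581 kg (target 9.581 kg)
  Al2O3: 21.40·0.003000 + 20.11·0.9960 = 20.09 kg (target 20.09 kg)
The glass-mass cross-check: whole batch net of LOI = 100.0 kg (targets for the oxides total 99.99 kg; the stated basis being 100.0 kg — deltas are rounding alone).
Summing the batch: Σ batch = 106.6 kg; LOI removed, Σ of batch·LOI: 6.607 kg; as yield: glass ÷ batch → 93.80%.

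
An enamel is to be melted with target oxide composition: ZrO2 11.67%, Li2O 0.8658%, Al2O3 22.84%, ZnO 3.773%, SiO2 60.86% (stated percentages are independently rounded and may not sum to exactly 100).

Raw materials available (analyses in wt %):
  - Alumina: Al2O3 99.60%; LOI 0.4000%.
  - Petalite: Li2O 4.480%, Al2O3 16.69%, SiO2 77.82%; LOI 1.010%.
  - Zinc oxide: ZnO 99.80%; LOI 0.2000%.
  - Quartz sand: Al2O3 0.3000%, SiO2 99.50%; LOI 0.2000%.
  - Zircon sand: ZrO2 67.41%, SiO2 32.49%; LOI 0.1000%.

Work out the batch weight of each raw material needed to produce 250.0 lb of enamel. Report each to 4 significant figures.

Every computation holds full float precision through the solve; mid-chain values are printed, rounded to 4 significant digits, on the page. Each reported result is rounded a single time. All derived quantities, which include LOI, net glass mass, the totals, the yield, five oxide percentages, are computed in full precision, exactly as shown in the question or the answer, from the batch weights per 250.0 lb of glass.
Oxide-by-oxide targets in 250.0 lb enamel:
  ZrO2: 11.67% × 250.0 = 29.18 lb
  Li2O: 0.8658% × 250.0 = 2.165 lb
  Al2O3: 22.84% × 250.0 = 57.10 lb
  ZnO: 3.773% × 250.0 = 9.432 lb
  SiO2: 60.86% × 250.0 = 152.2 lb
Mass-balance tally per oxide per the reported batch figures, versus the basis set out (every target is met by its sum up to rounding of the answer):
  ZrO2: 43.28·0.6741 = 29.18 lb (target 29.18 lb)
  Li2O: 48.31·0.04480 = 2.164 lb (target 2.165 lb)
  Al2O3: 48.93·0.9960 + 48.31·0.1669 + 101.0·0.003000 = 57.10 lb (target 57.10 lb)
  ZnO: 9.451·0.9980 = 9.432 lb (target 9.432 lb)
  SiO2: 48.31·0.7782 + 101.0·0.9950 + 43.28·0.3249 = 152.2 lb (target 152.2 lb)
Glass-mass closure: batch total minus LOI = 250.0 lb (oxide target masses add up to 250.0 lb; against the stated basis, 250.0 lb — differing by rounding only).
Summing the batch: Σ batch = 251.0 lb; ignition loss, Σ(batch × LOI) = 0.9478 lb; yield, glass over the total, = 99.62%.

Batch per 250.0 lb enamel:
  Alumina: 48.93 lb
  Petalite: 48.31 lb
  Zinc oxide: 9.451 lb
  Quartz sand: 101.0 lb
  Zircon sand: 43.28 lb
Total batch = 251.0 lb; LOI loss = 0.9478 lb; yield = 99.62%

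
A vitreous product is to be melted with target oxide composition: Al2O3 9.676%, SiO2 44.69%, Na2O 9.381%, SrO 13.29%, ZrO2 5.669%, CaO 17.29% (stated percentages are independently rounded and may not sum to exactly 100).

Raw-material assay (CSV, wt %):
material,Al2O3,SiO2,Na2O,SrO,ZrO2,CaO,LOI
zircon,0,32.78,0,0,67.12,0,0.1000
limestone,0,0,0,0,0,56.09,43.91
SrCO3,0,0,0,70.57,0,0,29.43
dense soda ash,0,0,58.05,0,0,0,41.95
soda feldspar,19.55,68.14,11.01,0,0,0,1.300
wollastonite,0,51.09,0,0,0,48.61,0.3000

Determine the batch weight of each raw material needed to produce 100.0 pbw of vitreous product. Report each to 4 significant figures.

Batch per 100.0 pbw vitreous product:
  zircon: 8.446 pbw
  limestone: 16.92 pbw
  SrCO3: 18.83 pbw
  dense soda ash: 6.773 pbw
  soda feldspar: 49.49 pbw
  wollastonite: 16.04 pbw
Total batch = 116.5 pbw; LOI loss = 16.51 pbw; yield = 85.83%

The intermediate values are shown rounded to 4 significant figures at each printed step — every computation runs at full float precision from start to finish; every reported figure is rounded only once; the derived quantities, including ignition loss, the six compositions, net glass mass, yield, totals, are re-derived from the batch weights at 100.0 pbw of glass at full float precision, as they appear in the problem or answer text.
Oxide-by-oxide targets in 100.0 pbw vitreous product:
  Al2O3: 9.676% × 100.0 = 9.676 pbw
  SiO2: 44.69% × 100.0 = 44.69 pbw
  Na2O: 9.381% × 100.0 = 9.381 pbw
  SrO: 13.29% × 100.0 = 13.29 pbw
  ZrO2: 5.669% × 100.0 = 5.669 pbw
  CaO: 17.29% × 100.0 = 17.29 pbw
Mass-balance tally per oxide working from each reported weight, at the basis given (summed amounts equal target values net of answer rounding effects):
  Al2O3: 49.49·0.1955 = 9.675 pbw (target 9.676 pbw)
  SiO2: 8.446·0.3278 + 49.49·0.6814 + 16.04·0.5109 = 44.69 pbw (target 44.69 pbw)
  Na2O: 6.773·0.5805 + 49.49·0.1101 = 9.381 pbw (target 9.381 pbw)
  SrO: 18.83·0.7057 = 13.29 pbw (target 13.29 pbw)
  ZrO2: 8.446·0.6712 = 5.669 pbw (target 5.669 pbw)
  CaO: 16.92·0.5609 + 16.04·0.4861 = 17.29 pbw (target 17.29 pbw)
Glass-mass bookkeeping: batch Σ − ignition loss = 99.99 pbw (the targets, summed, come to 100.0 pbw; basis as stated: 100.0 pbw — rounding explains the deltas).
Batch grand total — Σ batch = 116.5 pbw; the LOI term Σ batch·LOI equals 16.51 pbw; yield: glass divided by total = 85.83%.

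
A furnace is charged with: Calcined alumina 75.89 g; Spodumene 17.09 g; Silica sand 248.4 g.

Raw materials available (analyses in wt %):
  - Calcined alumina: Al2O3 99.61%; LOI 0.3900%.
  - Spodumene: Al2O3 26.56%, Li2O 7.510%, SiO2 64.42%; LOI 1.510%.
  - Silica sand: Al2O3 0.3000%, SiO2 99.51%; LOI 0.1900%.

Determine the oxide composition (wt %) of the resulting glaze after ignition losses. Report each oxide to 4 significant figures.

Intermediates are displayed, rounded to 4 significant digits, alongside each step. Each numeric step maintains full precision at every stage. Each reported figure is rounded exactly once. The derived quantities are carried starting from the weights for 340.4 g of glass in full float precision (glass mass, LOI, totals, the three compositions, the yield), exactly as printed in the problem or answer text.
Delivered oxide masses:
  Al2O3: 75.89·0.9961 + 17.09·0.2656 + 248.4·0.003000 = 80.88 g
  Li2O: 17.09·0.07510 = 1.283 g
  SiO2: 17.09·0.6442 + 248.4·0.9951 = 258.2 g
LOI: 75.89·0.003900 + 17.09·0.01510 + 248.4·0.001900 = 1.026 g
Glass = total batch minus LOI = 341.4 − 1.026 = 340.4 g (the oxide masses sum to this)
wt % = 100 × oxide mass / glass mass

Glass mass = 340.4 g (batch 341.4 − LOI 1.026).
Composition: Al2O3 23.76%, Li2O 0.3771%, SiO2 75.86%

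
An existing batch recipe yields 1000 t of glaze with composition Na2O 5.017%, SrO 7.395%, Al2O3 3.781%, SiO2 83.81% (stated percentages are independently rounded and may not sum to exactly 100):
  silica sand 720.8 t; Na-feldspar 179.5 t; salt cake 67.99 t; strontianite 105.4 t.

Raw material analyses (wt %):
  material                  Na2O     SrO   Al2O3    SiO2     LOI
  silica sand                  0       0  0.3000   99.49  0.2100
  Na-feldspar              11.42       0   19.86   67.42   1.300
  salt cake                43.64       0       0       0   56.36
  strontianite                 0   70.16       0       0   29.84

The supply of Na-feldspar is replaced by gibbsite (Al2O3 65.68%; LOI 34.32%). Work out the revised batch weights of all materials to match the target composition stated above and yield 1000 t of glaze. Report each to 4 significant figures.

Intermediates appear rounded to 4 significant digits on the page; all internal work keeps exact precision in every operation — every reported figure undergoes a single rounding — the derived quantities are computed in full float precision (glass mass, totals, yield, LOI, four oxide percentages) using the weight values on 1000 t of glass, as written in the question or the answer.
Per-oxide target masses for 1000 t glaze:
  Na2O: 5.017% × 1000 = 50.17 t
  SrO: 7.395% × 1000 = 73.95 t
  Al2O3: 3.781% × 1000 = 37.81 t
  SiO2: 83.81% × 1000 = 838.1 t
Checking each oxide sum using the reported weights, versus the basis set out (oxide sums agree with the targets inside rounding margins):
  Na2O: 115.0·0.4364 = 50.19 t (target 50.17 t)
  SrO: 105.4·0.7016 = 73.95 t (target 73.95 t)
  Al2O3: 842.4·0.003000 + 53.72·0.6568 = 37.81 t (target 37.81 t)
  SiO2: 842.4·0.9949 = 838.1 t (target 838.1 t)
The glass-mass cross-check: net batch after ignition = 1000 t (the targets, summed, come to 1000 t; versus the stated basis of 1000 t — gaps are rounding artifacts).
Adding the batch up: Σ batch = 1117 t; the LOI term Σ batch·LOI equals 116.5 t; the yield ratio, glass ÷ batch: 89.57%.

Revised batch per 1000 t glaze:
  silica sand: 842.4 t
  gibbsite: 53.72 t
  salt cake: 115.0 t
  strontianite: 105.4 t
Total batch = 1117 t; LOI loss = 116.5 t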